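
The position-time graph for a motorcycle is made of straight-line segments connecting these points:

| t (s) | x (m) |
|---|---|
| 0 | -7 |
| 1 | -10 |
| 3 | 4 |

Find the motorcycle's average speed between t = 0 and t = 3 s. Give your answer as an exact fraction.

17/3 m/s

Average speed = (total path length)/(elapsed time); on a piecewise-linear x-t graph the path length is Σ|Δx|.
0–1 s: |Δx| = |-10 − -7| = 3 m
1–3 s: |Δx| = |4 − -10| = 14 m
Total path = 17 m; average speed = 17/3 = 17/3 m/s.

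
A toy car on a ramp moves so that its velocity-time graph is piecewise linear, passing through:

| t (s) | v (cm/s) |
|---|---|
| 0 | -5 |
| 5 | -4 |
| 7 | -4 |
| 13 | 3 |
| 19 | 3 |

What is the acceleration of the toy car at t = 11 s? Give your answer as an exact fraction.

7/6 cm/s²

Acceleration is the slope of the v-t graph on 7–13 s: (3 − -4)/(13 − 7) = 7/6 cm/s².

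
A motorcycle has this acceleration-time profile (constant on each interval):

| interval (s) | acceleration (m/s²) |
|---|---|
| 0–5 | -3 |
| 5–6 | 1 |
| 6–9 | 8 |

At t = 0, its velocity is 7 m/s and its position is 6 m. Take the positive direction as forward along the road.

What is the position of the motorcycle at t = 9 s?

On each constant-a segment, Δv = aΔt and Δx = v₀Δt + ½aΔt²; chain segment to segment.
0–5 s: v starts 7 m/s; Δx = 7·5 + ½·-3·5² = -2.5 m; v ends -8 m/s.
5–6 s: v starts -8 m/s; Δx = -8·1 + ½·1·1² = -7.5 m; v ends -7 m/s.
6–9 s: v starts -7 m/s; Δx = -7·3 + ½·8·3² = 15 m; v ends 17 m/s.
x(9) = 6 + Σ Δx = 11 m.

11 m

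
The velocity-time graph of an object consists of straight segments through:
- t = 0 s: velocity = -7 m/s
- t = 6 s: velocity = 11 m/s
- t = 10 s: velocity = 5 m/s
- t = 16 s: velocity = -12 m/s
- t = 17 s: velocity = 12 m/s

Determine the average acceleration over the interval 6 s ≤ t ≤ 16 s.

Average acceleration = Δv/Δt = (-12 − 11)/(16 − 6) = -2.3 m/s².

-2.3 m/s²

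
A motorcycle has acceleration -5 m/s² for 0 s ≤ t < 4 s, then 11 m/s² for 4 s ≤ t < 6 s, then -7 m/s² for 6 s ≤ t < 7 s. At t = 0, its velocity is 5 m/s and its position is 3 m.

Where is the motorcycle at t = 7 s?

-21.5 m

On each constant-a segment, Δv = aΔt and Δx = v₀Δt + ½aΔt²; chain segment to segment.
0–4 s: v starts 5 m/s; Δx = 5·4 + ½·-5·4² = -20 m; v ends -15 m/s.
4–6 s: v starts -15 m/s; Δx = -15·2 + ½·11·2² = -8 m; v ends 7 m/s.
6–7 s: v starts 7 m/s; Δx = 7·1 + ½·-7·1² = 3.5 m; v ends 0 m/s.
x(7) = 3 + Σ Δx = -21.5 m.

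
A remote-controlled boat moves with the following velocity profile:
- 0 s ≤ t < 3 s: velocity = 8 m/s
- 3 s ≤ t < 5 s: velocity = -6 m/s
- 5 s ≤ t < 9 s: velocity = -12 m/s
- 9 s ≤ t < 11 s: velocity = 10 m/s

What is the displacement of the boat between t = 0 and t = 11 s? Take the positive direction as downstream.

Displacement is the signed area under the v-t curve.
0–3 s: 8 × 3 = 24 m
3–5 s: -6 × 2 = -12 m
5–9 s: -12 × 4 = -48 m
9–11 s: 10 × 2 = 20 m
Net displacement = -16 m

-16 m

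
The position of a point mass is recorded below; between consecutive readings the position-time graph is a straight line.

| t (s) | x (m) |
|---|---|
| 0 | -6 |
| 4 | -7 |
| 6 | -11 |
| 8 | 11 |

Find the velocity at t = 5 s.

-2 m/s

Velocity is the slope of the x-t graph on 4–6 s: (-11 − -7)/(6 − 4) = -2 m/s.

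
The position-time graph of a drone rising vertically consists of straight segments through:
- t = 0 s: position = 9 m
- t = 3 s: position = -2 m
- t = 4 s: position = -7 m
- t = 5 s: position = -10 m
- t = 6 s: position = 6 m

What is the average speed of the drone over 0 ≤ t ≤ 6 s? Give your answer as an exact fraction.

35/6 m/s

Average speed = (total path length)/(elapsed time); on a piecewise-linear x-t graph the path length is Σ|Δx|.
0–3 s: |Δx| = |-2 − 9| = 11 m
3–4 s: |Δx| = |-7 − -2| = 5 m
4–5 s: |Δx| = |-10 − -7| = 3 m
5–6 s: |Δx| = |6 − -10| = 16 m
Total path = 35 m; average speed = 35/6 = 35/6 m/s.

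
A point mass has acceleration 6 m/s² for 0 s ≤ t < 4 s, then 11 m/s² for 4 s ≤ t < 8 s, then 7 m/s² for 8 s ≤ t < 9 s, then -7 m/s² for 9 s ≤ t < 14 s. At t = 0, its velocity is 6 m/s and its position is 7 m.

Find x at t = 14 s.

On each constant-a segment, Δv = aΔt and Δx = v₀Δt + ½aΔt²; chain segment to segment.
0–4 s: v starts 6 m/s; Δx = 6·4 + ½·6·4² = 72 m; v ends 30 m/s.
4–8 s: v starts 30 m/s; Δx = 30·4 + ½·11·4² = 208 m; v ends 74 m/s.
8–9 s: v starts 74 m/s; Δx = 74·1 + ½·7·1² = 77.5 m; v ends 81 m/s.
9–14 s: v starts 81 m/s; Δx = 81·5 + ½·-7·5² = 317.5 m; v ends 46 m/s.
x(14) = 7 + Σ Δx = 682 m.

682 m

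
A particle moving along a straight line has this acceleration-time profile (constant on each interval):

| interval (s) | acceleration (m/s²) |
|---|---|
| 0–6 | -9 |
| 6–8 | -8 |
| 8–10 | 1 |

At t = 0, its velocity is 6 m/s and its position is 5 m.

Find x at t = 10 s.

On each constant-a segment, Δv = aΔt and Δx = v₀Δt + ½aΔt²; chain segment to segment.
0–6 s: v starts 6 m/s; Δx = 6·6 + ½·-9·6² = -126 m; v ends -48 m/s.
6–8 s: v starts -48 m/s; Δx = -48·2 + ½·-8·2² = -112 m; v ends -64 m/s.
8–10 s: v starts -64 m/s; Δx = -64·2 + ½·1·2² = -126 m; v ends -62 m/s.
x(10) = 5 + Σ Δx = -359 m.

-359 m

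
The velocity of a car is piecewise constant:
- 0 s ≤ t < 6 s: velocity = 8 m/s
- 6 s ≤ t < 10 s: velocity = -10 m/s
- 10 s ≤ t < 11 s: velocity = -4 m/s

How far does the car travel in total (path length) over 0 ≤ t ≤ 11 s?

Total distance travelled is ∫|v| dt — sum the magnitudes of each area piece.
0–6 s: |8| × 6 = 48 m
6–10 s: |-10| × 4 = 40 m
10–11 s: |-4| × 1 = 4 m
Total distance = 92 m

92 m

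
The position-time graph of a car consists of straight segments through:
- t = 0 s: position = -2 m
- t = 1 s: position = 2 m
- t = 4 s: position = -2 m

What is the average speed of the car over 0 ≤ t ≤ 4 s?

2 m/s

Average speed = (total path length)/(elapsed time); on a piecewise-linear x-t graph the path length is Σ|Δx|.
0–1 s: |Δx| = |2 − -2| = 4 m
1–4 s: |Δx| = |-2 − 2| = 4 m
Total path = 8 m; average speed = 8/4 = 2 m/s.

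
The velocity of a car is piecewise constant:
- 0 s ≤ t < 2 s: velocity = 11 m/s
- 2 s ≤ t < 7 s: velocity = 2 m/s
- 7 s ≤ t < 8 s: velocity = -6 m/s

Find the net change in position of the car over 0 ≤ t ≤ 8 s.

26 m

Net displacement equals the area under the velocity-time graph (areas below the axis count negative).
0–2 s: 11 × 2 = 22 m
2–7 s: 2 × 5 = 10 m
7–8 s: -6 × 1 = -6 m
Net displacement = 26 m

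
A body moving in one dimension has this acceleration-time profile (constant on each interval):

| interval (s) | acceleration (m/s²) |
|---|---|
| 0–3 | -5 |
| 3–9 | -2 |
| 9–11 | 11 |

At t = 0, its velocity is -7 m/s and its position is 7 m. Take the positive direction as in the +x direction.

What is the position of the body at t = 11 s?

-250.5 m

On each constant-a segment, Δv = aΔt and Δx = v₀Δt + ½aΔt²; chain segment to segment.
0–3 s: v starts -7 m/s; Δx = -7·3 + ½·-5·3² = -43.5 m; v ends -22 m/s.
3–9 s: v starts -22 m/s; Δx = -22·6 + ½·-2·6² = -168 m; v ends -34 m/s.
9–11 s: v starts -34 m/s; Δx = -34·2 + ½·11·2² = -46 m; v ends -12 m/s.
x(11) = 7 + Σ Δx = -250.5 m.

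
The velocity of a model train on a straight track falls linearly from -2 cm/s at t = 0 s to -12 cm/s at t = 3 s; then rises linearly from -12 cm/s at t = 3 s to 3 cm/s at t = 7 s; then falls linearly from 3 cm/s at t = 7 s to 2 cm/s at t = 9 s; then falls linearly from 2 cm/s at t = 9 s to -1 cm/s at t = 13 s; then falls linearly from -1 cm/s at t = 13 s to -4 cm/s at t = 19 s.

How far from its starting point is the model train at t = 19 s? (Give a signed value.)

Displacement is the signed area under the v-t curve.
0–3 s: ½(-2 + -12)(3) = -21 cm
3–7 s: ½(-12 + 3)(4) = -18 cm
7–9 s: ½(3 + 2)(2) = 5 cm
9–13 s: ½(2 + -1)(4) = 2 cm
13–19 s: ½(-1 + -4)(6) = -15 cm
Net displacement = -47 cm

-47 cm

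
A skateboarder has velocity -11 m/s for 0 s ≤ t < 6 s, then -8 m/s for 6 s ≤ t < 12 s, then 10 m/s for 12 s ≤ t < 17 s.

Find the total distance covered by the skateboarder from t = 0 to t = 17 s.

164 m

Distance (not displacement) is the total path length: add the absolute areas under v-t.
0–6 s: |-11| × 6 = 66 m
6–12 s: |-8| × 6 = 48 m
12–17 s: |10| × 5 = 50 m
Total distance = 164 m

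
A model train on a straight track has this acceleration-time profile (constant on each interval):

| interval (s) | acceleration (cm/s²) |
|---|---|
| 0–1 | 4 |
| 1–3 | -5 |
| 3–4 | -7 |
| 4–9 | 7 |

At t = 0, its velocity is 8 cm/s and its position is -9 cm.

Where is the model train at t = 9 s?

76 cm

On each constant-a segment, Δv = aΔt and Δx = v₀Δt + ½aΔt²; chain segment to segment.
0–1 s: v starts 8 cm/s; Δx = 8·1 + ½·4·1² = 10 cm; v ends 12 cm/s.
1–3 s: v starts 12 cm/s; Δx = 12·2 + ½·-5·2² = 14 cm; v ends 2 cm/s.
3–4 s: v starts 2 cm/s; Δx = 2·1 + ½·-7·1² = -1.5 cm; v ends -5 cm/s.
4–9 s: v starts -5 cm/s; Δx = -5·5 + ½·7·5² = 62.5 cm; v ends 30 cm/s.
x(9) = -9 + Σ Δx = 76 cm.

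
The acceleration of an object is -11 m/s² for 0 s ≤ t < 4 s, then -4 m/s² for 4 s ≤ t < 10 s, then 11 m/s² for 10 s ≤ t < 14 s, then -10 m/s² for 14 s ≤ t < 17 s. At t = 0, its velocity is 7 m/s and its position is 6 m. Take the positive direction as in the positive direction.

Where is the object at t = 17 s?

-600 m

On each constant-a segment, Δv = aΔt and Δx = v₀Δt + ½aΔt²; chain segment to segment.
0–4 s: v starts 7 m/s; Δx = 7·4 + ½·-11·4² = -60 m; v ends -37 m/s.
4–10 s: v starts -37 m/s; Δx = -37·6 + ½·-4·6² = -294 m; v ends -61 m/s.
10–14 s: v starts -61 m/s; Δx = -61·4 + ½·11·4² = -156 m; v ends -17 m/s.
14–17 s: v starts -17 m/s; Δx = -17·3 + ½·-10·3² = -96 m; v ends -47 m/s.
x(17) = 6 + Σ Δx = -600 m.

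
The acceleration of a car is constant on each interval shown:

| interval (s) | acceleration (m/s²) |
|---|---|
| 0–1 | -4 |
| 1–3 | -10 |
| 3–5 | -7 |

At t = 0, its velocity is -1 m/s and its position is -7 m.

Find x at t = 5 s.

On each constant-a segment, Δv = aΔt and Δx = v₀Δt + ½aΔt²; chain segment to segment.
0–1 s: v starts -1 m/s; Δx = -1·1 + ½·-4·1² = -3 m; v ends -5 m/s.
1–3 s: v starts -5 m/s; Δx = -5·2 + ½·-10·2² = -30 m; v ends -25 m/s.
3–5 s: v starts -25 m/s; Δx = -25·2 + ½·-7·2² = -64 m; v ends -39 m/s.
x(5) = -7 + Σ Δx = -104 m.

-104 m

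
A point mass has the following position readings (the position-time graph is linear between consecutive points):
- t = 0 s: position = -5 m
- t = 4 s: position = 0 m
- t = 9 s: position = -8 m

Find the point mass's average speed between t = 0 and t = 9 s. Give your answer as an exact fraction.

13/9 m/s

Average speed = (total path length)/(elapsed time); on a piecewise-linear x-t graph the path length is Σ|Δx|.
0–4 s: |Δx| = |0 − -5| = 5 m
4–9 s: |Δx| = |-8 − 0| = 8 m
Total path = 13 m; average speed = 13/9 = 13/9 m/s.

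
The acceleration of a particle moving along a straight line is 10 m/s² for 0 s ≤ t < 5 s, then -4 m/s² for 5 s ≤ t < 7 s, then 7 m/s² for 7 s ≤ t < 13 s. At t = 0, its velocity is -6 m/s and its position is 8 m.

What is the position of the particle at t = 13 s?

On each constant-a segment, Δv = aΔt and Δx = v₀Δt + ½aΔt²; chain segment to segment.
0–5 s: v starts -6 m/s; Δx = -6·5 + ½·10·5² = 95 m; v ends 44 m/s.
5–7 s: v starts 44 m/s; Δx = 44·2 + ½·-4·2² = 80 m; v ends 36 m/s.
7–13 s: v starts 36 m/s; Δx = 36·6 + ½·7·6² = 342 m; v ends 78 m/s.
x(13) = 8 + Σ Δx = 525 m.

525 m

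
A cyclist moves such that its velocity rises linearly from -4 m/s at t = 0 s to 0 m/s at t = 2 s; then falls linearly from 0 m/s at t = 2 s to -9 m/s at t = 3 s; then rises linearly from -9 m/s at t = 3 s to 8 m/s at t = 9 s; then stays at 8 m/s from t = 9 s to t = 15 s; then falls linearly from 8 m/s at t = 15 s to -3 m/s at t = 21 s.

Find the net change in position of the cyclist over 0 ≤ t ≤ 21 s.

Net displacement equals the area under the velocity-time graph (areas below the axis count negative).
0–2 s: ½(-4 + 0)(2) = -4 m
2–3 s: ½(0 + -9)(1) = -4.5 m
3–9 s: ½(-9 + 8)(6) = -3 m
9–15 s: 8 × 6 = 48 m
15–21 s: ½(8 + -3)(6) = 15 m
Net displacement = 51.5 m

51.5 m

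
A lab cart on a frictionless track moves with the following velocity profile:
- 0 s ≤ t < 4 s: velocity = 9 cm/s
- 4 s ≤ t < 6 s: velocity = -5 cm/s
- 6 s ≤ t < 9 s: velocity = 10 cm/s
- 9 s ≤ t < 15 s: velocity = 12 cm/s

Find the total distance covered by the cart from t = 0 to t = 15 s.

148 cm

Total distance travelled is ∫|v| dt — sum the magnitudes of each area piece.
0–4 s: |9| × 4 = 36 cm
4–6 s: |-5| × 2 = 10 cm
6–9 s: |10| × 3 = 30 cm
9–15 s: |12| × 6 = 72 cm
Total distance = 148 cm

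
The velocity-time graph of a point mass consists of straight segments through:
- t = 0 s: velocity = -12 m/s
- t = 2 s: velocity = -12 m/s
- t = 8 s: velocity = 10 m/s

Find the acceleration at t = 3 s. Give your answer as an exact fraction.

Acceleration is the slope of the v-t graph on 2–8 s: (10 − -12)/(8 − 2) = 11/3 m/s².

11/3 m/s²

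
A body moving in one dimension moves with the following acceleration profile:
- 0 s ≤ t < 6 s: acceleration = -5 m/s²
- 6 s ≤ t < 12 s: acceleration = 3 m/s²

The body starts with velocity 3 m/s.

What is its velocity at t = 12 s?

Δv equals the area under the a-t graph; then v = v₀ + Δv.
0–6 s: -5 × 6 = -30 m/s
6–12 s: 3 × 6 = 18 m/s
Δv = -12 m/s, so v(12) = 3 + (-12) = -9 m/s.

-9 m/s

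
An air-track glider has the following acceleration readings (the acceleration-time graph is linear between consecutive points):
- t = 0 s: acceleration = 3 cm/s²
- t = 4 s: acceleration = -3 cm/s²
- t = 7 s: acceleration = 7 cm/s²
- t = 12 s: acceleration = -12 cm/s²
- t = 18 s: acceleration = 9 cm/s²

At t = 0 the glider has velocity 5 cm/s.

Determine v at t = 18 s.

Δv equals the area under the a-t graph; then v = v₀ + Δv.
0–4 s: ½(3 + -3)(4) = 0 cm/s
4–7 s: ½(-3 + 7)(3) = 6 cm/s
7–12 s: ½(7 + -12)(5) = -12.5 cm/s
12–18 s: ½(-12 + 9)(6) = -9 cm/s
Δv = -15.5 cm/s, so v(18) = 5 + (-15.5) = -10.5 cm/s.

-10.5 cm/s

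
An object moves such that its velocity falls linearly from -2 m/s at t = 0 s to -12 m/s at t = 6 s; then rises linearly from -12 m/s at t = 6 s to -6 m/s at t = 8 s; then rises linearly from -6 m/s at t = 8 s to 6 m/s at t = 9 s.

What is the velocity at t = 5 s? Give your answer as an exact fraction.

-31/3 m/s

On 0–6 s the graph is linear from -2 to -12 m/s: v(5) = -2 + (-12 − -2)·(5 − 0)/(6 − 0) = -31/3 m/s.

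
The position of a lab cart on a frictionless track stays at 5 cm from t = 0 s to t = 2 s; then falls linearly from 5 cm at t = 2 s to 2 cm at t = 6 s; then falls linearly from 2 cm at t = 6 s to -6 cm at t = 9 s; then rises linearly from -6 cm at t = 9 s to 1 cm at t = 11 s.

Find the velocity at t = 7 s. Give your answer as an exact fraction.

Velocity is the slope of the x-t graph on 6–9 s: (-6 − 2)/(9 − 6) = -8/3 cm/s.

-8/3 cm/s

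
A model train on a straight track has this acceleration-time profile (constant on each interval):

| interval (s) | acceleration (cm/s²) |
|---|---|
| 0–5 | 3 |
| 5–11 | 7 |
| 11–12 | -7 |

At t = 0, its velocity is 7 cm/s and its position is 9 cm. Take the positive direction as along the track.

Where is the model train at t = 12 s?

400 cm

On each constant-a segment, Δv = aΔt and Δx = v₀Δt + ½aΔt²; chain segment to segment.
0–5 s: v starts 7 cm/s; Δx = 7·5 + ½·3·5² = 72.5 cm; v ends 22 cm/s.
5–11 s: v starts 22 cm/s; Δx = 22·6 + ½·7·6² = 258 cm; v ends 64 cm/s.
11–12 s: v starts 64 cm/s; Δx = 64·1 + ½·-7·1² = 60.5 cm; v ends 57 cm/s.
x(12) = 9 + Σ Δx = 400 cm.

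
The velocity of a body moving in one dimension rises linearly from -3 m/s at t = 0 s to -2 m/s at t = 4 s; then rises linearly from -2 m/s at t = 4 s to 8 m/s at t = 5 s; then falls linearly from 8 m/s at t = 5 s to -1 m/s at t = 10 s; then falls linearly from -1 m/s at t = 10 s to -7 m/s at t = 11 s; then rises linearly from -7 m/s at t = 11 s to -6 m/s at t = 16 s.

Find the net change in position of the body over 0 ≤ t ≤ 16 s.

-26 m

Displacement is the signed area under the v-t curve.
0–4 s: ½(-3 + -2)(4) = -10 m
4–5 s: ½(-2 + 8)(1) = 3 m
5–10 s: ½(8 + -1)(5) = 17.5 m
10–11 s: ½(-1 + -7)(1) = -4 m
11–16 s: ½(-7 + -6)(5) = -32.5 m
Net displacement = -26 m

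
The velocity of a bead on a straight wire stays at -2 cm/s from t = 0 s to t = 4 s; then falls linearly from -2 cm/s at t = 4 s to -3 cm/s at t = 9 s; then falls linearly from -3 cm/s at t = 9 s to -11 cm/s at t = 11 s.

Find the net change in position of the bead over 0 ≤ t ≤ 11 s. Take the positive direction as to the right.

Displacement is the signed area under the v-t curve.
0–4 s: -2 × 4 = -8 cm
4–9 s: ½(-2 + -3)(5) = -12.5 cm
9–11 s: ½(-3 + -11)(2) = -14 cm
Net displacement = -34.5 cm

-34.5 cm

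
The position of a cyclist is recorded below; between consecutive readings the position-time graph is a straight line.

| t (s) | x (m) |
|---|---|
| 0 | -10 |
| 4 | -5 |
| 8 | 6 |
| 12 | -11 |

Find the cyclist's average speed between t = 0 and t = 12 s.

Average speed = (total path length)/(elapsed time); on a piecewise-linear x-t graph the path length is Σ|Δx|.
0–4 s: |Δx| = |-5 − -10| = 5 m
4–8 s: |Δx| = |6 − -5| = 11 m
8–12 s: |Δx| = |-11 − 6| = 17 m
Total path = 33 m; average speed = 33/12 = 2.75 m/s.

2.75 m/s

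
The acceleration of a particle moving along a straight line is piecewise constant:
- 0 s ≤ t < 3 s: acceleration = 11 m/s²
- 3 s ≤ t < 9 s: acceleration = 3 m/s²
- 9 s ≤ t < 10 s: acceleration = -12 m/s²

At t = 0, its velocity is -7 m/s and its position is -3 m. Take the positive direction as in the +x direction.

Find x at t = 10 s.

273.5 m

On each constant-a segment, Δv = aΔt and Δx = v₀Δt + ½aΔt²; chain segment to segment.
0–3 s: v starts -7 m/s; Δx = -7·3 + ½·11·3² = 28.5 m; v ends 26 m/s.
3–9 s: v starts 26 m/s; Δx = 26·6 + ½·3·6² = 210 m; v ends 44 m/s.
9–10 s: v starts 44 m/s; Δx = 44·1 + ½·-12·1² = 38 m; v ends 32 m/s.
x(10) = -3 + Σ Δx = 273.5 m.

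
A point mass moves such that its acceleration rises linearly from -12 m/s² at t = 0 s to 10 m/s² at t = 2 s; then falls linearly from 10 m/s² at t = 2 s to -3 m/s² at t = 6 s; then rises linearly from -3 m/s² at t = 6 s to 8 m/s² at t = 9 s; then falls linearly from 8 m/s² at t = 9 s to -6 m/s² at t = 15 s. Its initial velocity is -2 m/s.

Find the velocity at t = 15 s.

23.5 m/s

Δv equals the area under the a-t graph; then v = v₀ + Δv.
0–2 s: ½(-12 + 10)(2) = -2 m/s
2–6 s: ½(10 + -3)(4) = 14 m/s
6–9 s: ½(-3 + 8)(3) = 7.5 m/s
9–15 s: ½(8 + -6)(6) = 6 m/s
Δv = 25.5 m/s, so v(15) = -2 + (25.5) = 23.5 m/s.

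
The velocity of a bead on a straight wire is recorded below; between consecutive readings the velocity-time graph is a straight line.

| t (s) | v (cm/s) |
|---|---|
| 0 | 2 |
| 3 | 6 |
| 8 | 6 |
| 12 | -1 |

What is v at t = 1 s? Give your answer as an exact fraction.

10/3 cm/s

On 0–3 s the graph is linear from 2 to 6 cm/s: v(1) = 2 + (6 − 2)·(1 − 0)/(3 − 0) = 10/3 cm/s.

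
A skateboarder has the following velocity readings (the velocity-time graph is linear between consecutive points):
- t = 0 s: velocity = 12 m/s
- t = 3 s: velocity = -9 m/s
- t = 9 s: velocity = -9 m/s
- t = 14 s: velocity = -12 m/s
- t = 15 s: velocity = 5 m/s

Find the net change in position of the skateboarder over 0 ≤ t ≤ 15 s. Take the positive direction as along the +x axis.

Displacement is the signed area under the v-t curve.
0–3 s: ½(12 + -9)(3) = 4.5 m
3–9 s: -9 × 6 = -54 m
9–14 s: ½(-9 + -12)(5) = -52.5 m
14–15 s: ½(-12 + 5)(1) = -3.5 m
Net displacement = -105.5 m

-105.5 m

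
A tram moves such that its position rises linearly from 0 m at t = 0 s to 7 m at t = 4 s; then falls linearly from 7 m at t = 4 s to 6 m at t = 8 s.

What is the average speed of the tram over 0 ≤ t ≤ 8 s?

Average speed = (total path length)/(elapsed time); on a piecewise-linear x-t graph the path length is Σ|Δx|.
0–4 s: |Δx| = |7 − 0| = 7 m
4–8 s: |Δx| = |6 − 7| = 1 m
Total path = 8 m; average speed = 8/8 = 1 m/s.

1 m/s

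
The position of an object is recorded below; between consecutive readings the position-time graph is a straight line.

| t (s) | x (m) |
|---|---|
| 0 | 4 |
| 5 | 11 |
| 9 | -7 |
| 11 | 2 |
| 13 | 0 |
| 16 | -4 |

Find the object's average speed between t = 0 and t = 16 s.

Average speed = (total path length)/(elapsed time); on a piecewise-linear x-t graph the path length is Σ|Δx|.
0–5 s: |Δx| = |11 − 4| = 7 m
5–9 s: |Δx| = |-7 − 11| = 18 m
9–11 s: |Δx| = |2 − -7| = 9 m
11–13 s: |Δx| = |0 − 2| = 2 m
13–16 s: |Δx| = |-4 − 0| = 4 m
Total path = 40 m; average speed = 40/16 = 2.5 m/s.

2.5 m/s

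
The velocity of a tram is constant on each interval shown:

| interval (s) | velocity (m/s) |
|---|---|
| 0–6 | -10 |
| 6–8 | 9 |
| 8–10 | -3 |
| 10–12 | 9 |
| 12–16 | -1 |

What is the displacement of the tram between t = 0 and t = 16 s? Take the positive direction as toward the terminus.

-34 m

Displacement is the signed area under the v-t curve.
0–6 s: -10 × 6 = -60 m
6–8 s: 9 × 2 = 18 m
8–10 s: -3 × 2 = -6 m
10–12 s: 9 × 2 = 18 m
12–16 s: -1 × 4 = -4 m
Net displacement = -34 m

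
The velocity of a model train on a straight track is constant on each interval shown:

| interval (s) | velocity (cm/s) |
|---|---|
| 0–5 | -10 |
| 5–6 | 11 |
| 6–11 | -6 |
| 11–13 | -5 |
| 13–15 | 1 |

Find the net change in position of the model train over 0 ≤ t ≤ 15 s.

-77 cm

Net displacement equals the area under the velocity-time graph (areas below the axis count negative).
0–5 s: -10 × 5 = -50 cm
5–6 s: 11 × 1 = 11 cm
6–11 s: -6 × 5 = -30 cm
11–13 s: -5 × 2 = -10 cm
13–15 s: 1 × 2 = 2 cm
Net displacement = -77 cm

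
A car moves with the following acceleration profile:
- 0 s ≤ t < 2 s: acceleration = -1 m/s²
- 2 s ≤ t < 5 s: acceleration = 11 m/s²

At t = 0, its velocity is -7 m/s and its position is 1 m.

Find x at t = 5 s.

On each constant-a segment, Δv = aΔt and Δx = v₀Δt + ½aΔt²; chain segment to segment.
0–2 s: v starts -7 m/s; Δx = -7·2 + ½·-1·2² = -16 m; v ends -9 m/s.
2–5 s: v starts -9 m/s; Δx = -9·3 + ½·11·3² = 22.5 m; v ends 24 m/s.
x(5) = 1 + Σ Δx = 7.5 m.

7.5 m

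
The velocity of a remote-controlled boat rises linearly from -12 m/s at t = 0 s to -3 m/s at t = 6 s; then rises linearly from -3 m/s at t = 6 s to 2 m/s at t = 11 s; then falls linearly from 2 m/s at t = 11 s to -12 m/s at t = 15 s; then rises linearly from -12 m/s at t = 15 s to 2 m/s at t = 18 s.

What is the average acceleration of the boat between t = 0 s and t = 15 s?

Average acceleration = Δv/Δt = (-12 − -12)/(15 − 0) = 0 m/s².

0 m/s²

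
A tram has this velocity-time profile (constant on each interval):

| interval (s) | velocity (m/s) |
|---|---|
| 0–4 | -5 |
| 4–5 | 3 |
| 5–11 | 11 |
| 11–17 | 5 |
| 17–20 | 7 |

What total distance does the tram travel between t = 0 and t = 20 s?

140 m

Total distance travelled is ∫|v| dt — sum the magnitudes of each area piece.
0–4 s: |-5| × 4 = 20 m
4–5 s: |3| × 1 = 3 m
5–11 s: |11| × 6 = 66 m
11–17 s: |5| × 6 = 30 m
17–20 s: |7| × 3 = 21 m
Total distance = 140 m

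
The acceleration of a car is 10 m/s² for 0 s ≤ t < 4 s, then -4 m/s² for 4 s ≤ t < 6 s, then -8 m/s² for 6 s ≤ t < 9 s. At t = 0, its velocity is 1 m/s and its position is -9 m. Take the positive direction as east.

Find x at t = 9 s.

212 m

On each constant-a segment, Δv = aΔt and Δx = v₀Δt + ½aΔt²; chain segment to segment.
0–4 s: v starts 1 m/s; Δx = 1·4 + ½·10·4² = 84 m; v ends 41 m/s.
4–6 s: v starts 41 m/s; Δx = 41·2 + ½·-4·2² = 74 m; v ends 33 m/s.
6–9 s: v starts 33 m/s; Δx = 33·3 + ½·-8·3² = 63 m; v ends 9 m/s.
x(9) = -9 + Σ Δx = 212 m.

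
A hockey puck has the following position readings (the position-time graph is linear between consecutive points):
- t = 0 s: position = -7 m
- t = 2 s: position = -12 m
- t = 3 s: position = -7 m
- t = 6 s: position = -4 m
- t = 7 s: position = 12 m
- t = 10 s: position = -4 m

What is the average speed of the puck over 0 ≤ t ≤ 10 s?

Average speed = (total path length)/(elapsed time); on a piecewise-linear x-t graph the path length is Σ|Δx|.
0–2 s: |Δx| = |-12 − -7| = 5 m
2–3 s: |Δx| = |-7 − -12| = 5 m
3–6 s: |Δx| = |-4 − -7| = 3 m
6–7 s: |Δx| = |12 − -4| = 16 m
7–10 s: |Δx| = |-4 − 12| = 16 m
Total path = 45 m; average speed = 45/10 = 4.5 m/s.

4.5 m/s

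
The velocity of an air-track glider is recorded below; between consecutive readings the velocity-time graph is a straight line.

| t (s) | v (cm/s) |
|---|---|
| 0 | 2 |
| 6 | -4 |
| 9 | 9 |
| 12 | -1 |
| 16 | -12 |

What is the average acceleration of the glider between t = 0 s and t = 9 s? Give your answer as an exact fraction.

7/9 cm/s²

Average acceleration = Δv/Δt = (9 − 2)/(9 − 0) = 7/9 cm/s².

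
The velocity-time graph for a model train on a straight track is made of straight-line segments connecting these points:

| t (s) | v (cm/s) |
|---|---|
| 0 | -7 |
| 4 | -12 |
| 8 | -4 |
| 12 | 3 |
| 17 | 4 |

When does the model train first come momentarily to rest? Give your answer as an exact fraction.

v changes sign on 8–12 s (from -4 to 3); the graph is linear there, so v = 0 at t = 8 + (4)·(12 − 8)/(3 − -4) = 72/7 s.

t = 72/7 s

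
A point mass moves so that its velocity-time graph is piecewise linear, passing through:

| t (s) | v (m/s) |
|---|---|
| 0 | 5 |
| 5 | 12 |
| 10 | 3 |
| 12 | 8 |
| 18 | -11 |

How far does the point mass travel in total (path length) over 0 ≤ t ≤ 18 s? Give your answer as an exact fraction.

2284/19 m

Distance (not displacement) is the total path length: add the absolute areas under v-t.
0–5 s: |½(5 + 12)(5)| = 42.5 m
5–10 s: |½(12 + 3)(5)| = 37.5 m
10–12 s: |½(3 + 8)(2)| = 11 m
12–18 s: v = 0 at t = 276/19 s; triangle areas 192/19 + 363/19 = 555/19 m
Total distance = 2284/19 m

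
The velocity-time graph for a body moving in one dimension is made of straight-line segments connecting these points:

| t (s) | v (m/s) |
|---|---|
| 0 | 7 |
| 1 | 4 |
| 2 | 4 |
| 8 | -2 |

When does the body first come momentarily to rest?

t = 6 s

v changes sign on 2–8 s (from 4 to -2); the graph is linear there, so v = 0 at t = 2 + (-4)·(8 − 2)/(-2 − 4) = 6 s.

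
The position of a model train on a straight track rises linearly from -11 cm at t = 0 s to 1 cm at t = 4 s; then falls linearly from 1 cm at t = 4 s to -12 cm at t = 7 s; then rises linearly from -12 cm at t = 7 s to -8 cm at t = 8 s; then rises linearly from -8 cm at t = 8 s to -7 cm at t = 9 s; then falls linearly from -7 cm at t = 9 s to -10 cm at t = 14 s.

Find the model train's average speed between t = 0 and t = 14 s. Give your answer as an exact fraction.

Average speed = (total path length)/(elapsed time); on a piecewise-linear x-t graph the path length is Σ|Δx|.
0–4 s: |Δx| = |1 − -11| = 12 cm
4–7 s: |Δx| = |-12 − 1| = 13 cm
7–8 s: |Δx| = |-8 − -12| = 4 cm
8–9 s: |Δx| = |-7 − -8| = 1 cm
9–14 s: |Δx| = |-10 − -7| = 3 cm
Total path = 33 cm; average speed = 33/14 = 33/14 cm/s.

33/14 cm/s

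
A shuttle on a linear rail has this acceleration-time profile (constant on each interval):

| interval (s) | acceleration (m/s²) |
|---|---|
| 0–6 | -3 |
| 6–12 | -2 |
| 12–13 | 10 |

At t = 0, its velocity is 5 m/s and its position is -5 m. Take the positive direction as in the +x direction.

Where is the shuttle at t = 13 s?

On each constant-a segment, Δv = aΔt and Δx = v₀Δt + ½aΔt²; chain segment to segment.
0–6 s: v starts 5 m/s; Δx = 5·6 + ½·-3·6² = -24 m; v ends -13 m/s.
6–12 s: v starts -13 m/s; Δx = -13·6 + ½·-2·6² = -114 m; v ends -25 m/s.
12–13 s: v starts -25 m/s; Δx = -25·1 + ½·10·1² = -20 m; v ends -15 m/s.
x(13) = -5 + Σ Δx = -163 m.

-163 m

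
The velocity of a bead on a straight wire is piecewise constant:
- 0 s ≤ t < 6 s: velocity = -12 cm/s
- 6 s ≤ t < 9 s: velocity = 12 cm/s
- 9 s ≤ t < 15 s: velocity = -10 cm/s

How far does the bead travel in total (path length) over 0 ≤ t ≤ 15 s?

168 cm

Distance (not displacement) is the total path length: add the absolute areas under v-t.
0–6 s: |-12| × 6 = 72 cm
6–9 s: |12| × 3 = 36 cm
9–15 s: |-10| × 6 = 60 cm
Total distance = 168 cm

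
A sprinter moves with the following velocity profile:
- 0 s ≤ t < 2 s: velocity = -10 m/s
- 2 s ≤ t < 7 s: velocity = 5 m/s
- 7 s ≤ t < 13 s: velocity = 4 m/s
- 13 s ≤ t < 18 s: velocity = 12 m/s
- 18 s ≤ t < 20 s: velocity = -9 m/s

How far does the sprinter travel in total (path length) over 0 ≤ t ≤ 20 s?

Total distance travelled is ∫|v| dt — sum the magnitudes of each area piece.
0–2 s: |-10| × 2 = 20 m
2–7 s: |5| × 5 = 25 m
7–13 s: |4| × 6 = 24 m
13–18 s: |12| × 5 = 60 m
18–20 s: |-9| × 2 = 18 m
Total distance = 147 m

147 m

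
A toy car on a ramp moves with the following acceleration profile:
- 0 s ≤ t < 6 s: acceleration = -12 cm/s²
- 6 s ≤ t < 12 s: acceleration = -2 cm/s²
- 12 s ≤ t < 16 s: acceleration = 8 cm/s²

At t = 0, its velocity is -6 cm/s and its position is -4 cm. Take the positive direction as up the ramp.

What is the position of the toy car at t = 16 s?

-1056 cm

On each constant-a segment, Δv = aΔt and Δx = v₀Δt + ½aΔt²; chain segment to segment.
0–6 s: v starts -6 cm/s; Δx = -6·6 + ½·-12·6² = -252 cm; v ends -78 cm/s.
6–12 s: v starts -78 cm/s; Δx = -78·6 + ½·-2·6² = -504 cm; v ends -90 cm/s.
12–16 s: v starts -90 cm/s; Δx = -90·4 + ½·8·4² = -296 cm; v ends -58 cm/s.
x(16) = -4 + Σ Δx = -1056 cm.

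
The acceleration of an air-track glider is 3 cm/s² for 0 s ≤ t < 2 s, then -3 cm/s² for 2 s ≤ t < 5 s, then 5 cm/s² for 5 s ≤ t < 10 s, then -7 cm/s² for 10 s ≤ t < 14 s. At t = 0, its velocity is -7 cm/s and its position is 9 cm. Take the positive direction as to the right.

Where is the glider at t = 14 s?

1 cm

On each constant-a segment, Δv = aΔt and Δx = v₀Δt + ½aΔt²; chain segment to segment.
0–2 s: v starts -7 cm/s; Δx = -7·2 + ½·3·2² = -8 cm; v ends -1 cm/s.
2–5 s: v starts -1 cm/s; Δx = -1·3 + ½·-3·3² = -16.5 cm; v ends -10 cm/s.
5–10 s: v starts -10 cm/s; Δx = -10·5 + ½·5·5² = 12.5 cm; v ends 15 cm/s.
10–14 s: v starts 15 cm/s; Δx = 15·4 + ½·-7·4² = 4 cm; v ends -13 cm/s.
x(14) = 9 + Σ Δx = 1 cm.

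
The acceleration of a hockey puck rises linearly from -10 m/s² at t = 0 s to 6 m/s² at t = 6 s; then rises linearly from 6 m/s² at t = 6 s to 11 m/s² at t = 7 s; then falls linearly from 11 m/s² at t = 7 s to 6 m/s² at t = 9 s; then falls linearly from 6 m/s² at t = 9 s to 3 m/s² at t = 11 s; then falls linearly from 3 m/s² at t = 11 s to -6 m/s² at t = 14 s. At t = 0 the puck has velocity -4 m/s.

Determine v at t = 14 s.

14 m/s

Δv equals the area under the a-t graph; then v = v₀ + Δv.
0–6 s: ½(-10 + 6)(6) = -12 m/s
6–7 s: ½(6 + 11)(1) = 8.5 m/s
7–9 s: ½(11 + 6)(2) = 17 m/s
9–11 s: ½(6 + 3)(2) = 9 m/s
11–14 s: ½(3 + -6)(3) = -4.5 m/s
Δv = 18 m/s, so v(14) = -4 + (18) = 14 m/s.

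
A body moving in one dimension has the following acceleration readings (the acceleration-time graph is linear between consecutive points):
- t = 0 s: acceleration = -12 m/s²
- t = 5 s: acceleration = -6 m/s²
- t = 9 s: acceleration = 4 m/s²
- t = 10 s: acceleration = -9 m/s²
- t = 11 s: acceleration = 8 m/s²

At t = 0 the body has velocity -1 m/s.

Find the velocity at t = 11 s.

Δv equals the area under the a-t graph; then v = v₀ + Δv.
0–5 s: ½(-12 + -6)(5) = -45 m/s
5–9 s: ½(-6 + 4)(4) = -4 m/s
9–10 s: ½(4 + -9)(1) = -2.5 m/s
10–11 s: ½(-9 + 8)(1) = -0.5 m/s
Δv = -52 m/s, so v(11) = -1 + (-52) = -53 m/s.

-53 m/s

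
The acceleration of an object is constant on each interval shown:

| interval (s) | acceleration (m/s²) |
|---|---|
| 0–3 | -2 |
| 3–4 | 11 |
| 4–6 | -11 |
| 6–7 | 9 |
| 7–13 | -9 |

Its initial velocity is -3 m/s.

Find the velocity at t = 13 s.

-65 m/s

Δv equals the area under the a-t graph; then v = v₀ + Δv.
0–3 s: -2 × 3 = -6 m/s
3–4 s: 11 × 1 = 11 m/s
4–6 s: -11 × 2 = -22 m/s
6–7 s: 9 × 1 = 9 m/s
7–13 s: -9 × 6 = -54 m/s
Δv = -62 m/s, so v(13) = -3 + (-62) = -65 m/s.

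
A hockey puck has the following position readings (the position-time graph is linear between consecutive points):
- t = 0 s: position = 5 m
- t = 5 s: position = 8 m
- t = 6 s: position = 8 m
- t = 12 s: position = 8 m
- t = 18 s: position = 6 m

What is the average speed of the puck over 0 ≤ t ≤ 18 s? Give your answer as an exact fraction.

Average speed = (total path length)/(elapsed time); on a piecewise-linear x-t graph the path length is Σ|Δx|.
0–5 s: |Δx| = |8 − 5| = 3 m
5–6 s: |Δx| = |8 − 8| = 0 m
6–12 s: |Δx| = |8 − 8| = 0 m
12–18 s: |Δx| = |6 − 8| = 2 m
Total path = 5 m; average speed = 5/18 = 5/18 m/s.

5/18 m/s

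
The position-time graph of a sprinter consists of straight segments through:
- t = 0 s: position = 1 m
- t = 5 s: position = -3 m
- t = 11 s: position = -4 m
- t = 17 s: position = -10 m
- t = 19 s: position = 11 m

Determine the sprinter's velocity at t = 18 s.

Velocity is the slope of the x-t graph on 17–19 s: (11 − -10)/(19 − 17) = 10.5 m/s.

10.5 m/s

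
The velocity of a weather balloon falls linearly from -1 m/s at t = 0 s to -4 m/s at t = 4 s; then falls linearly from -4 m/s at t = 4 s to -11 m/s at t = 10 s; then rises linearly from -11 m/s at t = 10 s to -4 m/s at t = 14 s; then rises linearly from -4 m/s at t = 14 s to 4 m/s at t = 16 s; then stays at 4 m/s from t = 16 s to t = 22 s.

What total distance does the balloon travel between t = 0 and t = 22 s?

Total distance travelled is ∫|v| dt — sum the magnitudes of each area piece.
0–4 s: |½(-1 + -4)(4)| = 10 m
4–10 s: |½(-4 + -11)(6)| = 45 m
10–14 s: |½(-11 + -4)(4)| = 30 m
14–16 s: v = 0 at t = 15 s; triangle areas 2 + 2 = 4 m
16–22 s: |4| × 6 = 24 m
Total distance = 113 m

113 m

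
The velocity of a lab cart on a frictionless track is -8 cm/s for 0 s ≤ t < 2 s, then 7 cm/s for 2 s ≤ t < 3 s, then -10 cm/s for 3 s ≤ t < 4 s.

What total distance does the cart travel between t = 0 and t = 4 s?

33 cm

Distance (not displacement) is the total path length: add the absolute areas under v-t.
0–2 s: |-8| × 2 = 16 cm
2–3 s: |7| × 1 = 7 cm
3–4 s: |-10| × 1 = 10 cm
Total distance = 33 cm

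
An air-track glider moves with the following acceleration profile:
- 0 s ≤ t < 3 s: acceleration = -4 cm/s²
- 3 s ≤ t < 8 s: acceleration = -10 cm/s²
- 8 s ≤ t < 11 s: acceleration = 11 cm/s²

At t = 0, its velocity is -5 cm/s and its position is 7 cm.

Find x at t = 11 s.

-387.5 cm

On each constant-a segment, Δv = aΔt and Δx = v₀Δt + ½aΔt²; chain segment to segment.
0–3 s: v starts -5 cm/s; Δx = -5·3 + ½·-4·3² = -33 cm; v ends -17 cm/s.
3–8 s: v starts -17 cm/s; Δx = -17·5 + ½·-10·5² = -210 cm; v ends -67 cm/s.
8–11 s: v starts -67 cm/s; Δx = -67·3 + ½·11·3² = -151.5 cm; v ends -34 cm/s.
x(11) = 7 + Σ Δx = -387.5 cm.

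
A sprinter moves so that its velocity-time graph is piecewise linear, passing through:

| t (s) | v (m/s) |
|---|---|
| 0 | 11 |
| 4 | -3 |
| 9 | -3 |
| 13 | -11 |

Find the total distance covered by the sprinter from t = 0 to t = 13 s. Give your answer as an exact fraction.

Distance (not displacement) is the total path length: add the absolute areas under v-t.
0–4 s: v = 0 at t = 22/7 s; triangle areas 121/7 + 9/7 = 130/7 m
4–9 s: |-3| × 5 = 15 m
9–13 s: |½(-3 + -11)(4)| = 28 m
Total distance = 431/7 m

431/7 m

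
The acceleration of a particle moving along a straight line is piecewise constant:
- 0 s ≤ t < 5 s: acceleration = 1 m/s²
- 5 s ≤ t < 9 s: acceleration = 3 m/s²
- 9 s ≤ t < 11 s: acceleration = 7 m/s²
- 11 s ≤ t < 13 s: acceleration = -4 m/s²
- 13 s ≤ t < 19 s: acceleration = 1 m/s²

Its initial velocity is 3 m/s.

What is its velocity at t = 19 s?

Δv equals the area under the a-t graph; then v = v₀ + Δv.
0–5 s: 1 × 5 = 5 m/s
5–9 s: 3 × 4 = 12 m/s
9–11 s: 7 × 2 = 14 m/s
11–13 s: -4 × 2 = -8 m/s
13–19 s: 1 × 6 = 6 m/s
Δv = 29 m/s, so v(19) = 3 + (29) = 32 m/s.

32 m/s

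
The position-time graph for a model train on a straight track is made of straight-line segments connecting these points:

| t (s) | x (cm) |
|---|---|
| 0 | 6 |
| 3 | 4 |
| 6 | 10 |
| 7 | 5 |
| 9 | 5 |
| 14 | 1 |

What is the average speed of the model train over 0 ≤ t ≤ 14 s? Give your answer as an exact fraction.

Average speed = (total path length)/(elapsed time); on a piecewise-linear x-t graph the path length is Σ|Δx|.
0–3 s: |Δx| = |4 − 6| = 2 cm
3–6 s: |Δx| = |10 − 4| = 6 cm
6–7 s: |Δx| = |5 − 10| = 5 cm
7–9 s: |Δx| = |5 − 5| = 0 cm
9–14 s: |Δx| = |1 − 5| = 4 cm
Total path = 17 cm; average speed = 17/14 = 17/14 cm/s.

17/14 cm/s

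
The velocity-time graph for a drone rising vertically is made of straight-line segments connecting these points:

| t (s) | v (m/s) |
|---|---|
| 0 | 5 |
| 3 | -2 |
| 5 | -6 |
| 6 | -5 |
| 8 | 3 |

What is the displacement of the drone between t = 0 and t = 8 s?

-11 m

Net displacement equals the area under the velocity-time graph (areas below the axis count negative).
0–3 s: ½(5 + -2)(3) = 4.5 m
3–5 s: ½(-2 + -6)(2) = -8 m
5–6 s: ½(-6 + -5)(1) = -5.5 m
6–8 s: ½(-5 + 3)(2) = -2 m
Net displacement = -11 m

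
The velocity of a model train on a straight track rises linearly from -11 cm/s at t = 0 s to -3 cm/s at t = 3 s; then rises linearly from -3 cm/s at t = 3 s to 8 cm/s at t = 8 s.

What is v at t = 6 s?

3.6 cm/s

On 3–8 s the graph is linear from -3 to 8 cm/s: v(6) = -3 + (8 − -3)·(6 − 3)/(8 − 3) = 3.6 cm/s.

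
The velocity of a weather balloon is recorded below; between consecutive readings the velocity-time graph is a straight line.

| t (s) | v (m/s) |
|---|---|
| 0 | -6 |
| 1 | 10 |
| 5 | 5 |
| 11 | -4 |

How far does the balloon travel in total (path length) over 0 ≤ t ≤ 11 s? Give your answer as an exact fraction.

575/12 m

Total distance travelled is ∫|v| dt — sum the magnitudes of each area piece.
0–1 s: v = 0 at t = 0.375 s; triangle areas 1.125 + 3.125 = 4.25 m
1–5 s: |½(10 + 5)(4)| = 30 m
5–11 s: v = 0 at t = 25/3 s; triangle areas 25/3 + 16/3 = 41/3 m
Total distance = 575/12 m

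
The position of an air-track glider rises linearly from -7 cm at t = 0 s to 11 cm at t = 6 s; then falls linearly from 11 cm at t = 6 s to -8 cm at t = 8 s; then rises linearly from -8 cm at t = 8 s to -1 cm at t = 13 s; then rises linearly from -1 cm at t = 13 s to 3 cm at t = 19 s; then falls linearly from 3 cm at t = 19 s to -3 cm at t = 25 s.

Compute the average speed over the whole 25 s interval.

2.16 cm/s

Average speed = (total path length)/(elapsed time); on a piecewise-linear x-t graph the path length is Σ|Δx|.
0–6 s: |Δx| = |11 − -7| = 18 cm
6–8 s: |Δx| = |-8 − 11| = 19 cm
8–13 s: |Δx| = |-1 − -8| = 7 cm
13–19 s: |Δx| = |3 − -1| = 4 cm
19–25 s: |Δx| = |-3 − 3| = 6 cm
Total path = 54 cm; average speed = 54/25 = 2.16 cm/s.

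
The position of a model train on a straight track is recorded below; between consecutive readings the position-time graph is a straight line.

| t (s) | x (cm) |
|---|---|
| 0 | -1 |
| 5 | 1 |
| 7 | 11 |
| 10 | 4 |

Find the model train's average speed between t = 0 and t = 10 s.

1.9 cm/s

Average speed = (total path length)/(elapsed time); on a piecewise-linear x-t graph the path length is Σ|Δx|.
0–5 s: |Δx| = |1 − -1| = 2 cm
5–7 s: |Δx| = |11 − 1| = 10 cm
7–10 s: |Δx| = |4 − 11| = 7 cm
Total path = 19 cm; average speed = 19/10 = 1.9 cm/s.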